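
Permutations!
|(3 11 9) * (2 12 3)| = |(2 12 3 11 9)| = 5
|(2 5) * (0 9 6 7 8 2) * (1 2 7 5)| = 4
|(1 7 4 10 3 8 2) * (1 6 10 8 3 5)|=|(1 7 4 8 2 6 10 5)|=8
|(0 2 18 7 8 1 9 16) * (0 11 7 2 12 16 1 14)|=|(0 12 16 11 7 8 14)(1 9)(2 18)|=14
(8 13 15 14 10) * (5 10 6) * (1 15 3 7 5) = (1 15 14 6)(3 7 5 10 8 13) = [0, 15, 2, 7, 4, 10, 1, 5, 13, 9, 8, 11, 12, 3, 6, 14]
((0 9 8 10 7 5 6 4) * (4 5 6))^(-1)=((0 9 8 10 7 6 5 4))^(-1)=(0 4 5 6 7 10 8 9)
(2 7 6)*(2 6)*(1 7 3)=(1 7 2 3)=[0, 7, 3, 1, 4, 5, 6, 2]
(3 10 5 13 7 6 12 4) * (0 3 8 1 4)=(0 3 10 5 13 7 6 12)(1 4 8)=[3, 4, 2, 10, 8, 13, 12, 6, 1, 9, 5, 11, 0, 7]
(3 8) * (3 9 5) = [0, 1, 2, 8, 4, 3, 6, 7, 9, 5] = (3 8 9 5)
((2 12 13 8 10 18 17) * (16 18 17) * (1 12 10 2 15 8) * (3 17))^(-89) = (1 12 13)(2 10 3 17 15 8)(16 18)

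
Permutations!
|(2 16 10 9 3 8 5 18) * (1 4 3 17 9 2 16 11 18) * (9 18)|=|(1 4 3 8 5)(2 11 9 17 18 16 10)|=35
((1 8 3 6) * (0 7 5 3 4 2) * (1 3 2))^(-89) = (0 2 5 7)(1 8 4)(3 6)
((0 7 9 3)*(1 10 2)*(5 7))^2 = ((0 5 7 9 3)(1 10 2))^2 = (0 7 3 5 9)(1 2 10)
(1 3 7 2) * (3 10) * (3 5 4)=(1 10 5 4 3 7 2)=[0, 10, 1, 7, 3, 4, 6, 2, 8, 9, 5]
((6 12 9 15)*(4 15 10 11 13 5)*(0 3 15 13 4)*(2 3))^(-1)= (0 5 13 4 11 10 9 12 6 15 3 2)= ((0 2 3 15 6 12 9 10 11 4 13 5))^(-1)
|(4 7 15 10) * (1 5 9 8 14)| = 20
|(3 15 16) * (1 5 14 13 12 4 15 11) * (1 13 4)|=10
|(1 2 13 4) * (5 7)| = |(1 2 13 4)(5 7)| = 4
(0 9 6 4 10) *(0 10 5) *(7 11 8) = (0 9 6 4 5)(7 11 8) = [9, 1, 2, 3, 5, 0, 4, 11, 7, 6, 10, 8]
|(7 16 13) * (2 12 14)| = |(2 12 14)(7 16 13)| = 3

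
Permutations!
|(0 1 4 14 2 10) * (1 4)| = 5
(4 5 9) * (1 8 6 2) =[0, 8, 1, 3, 5, 9, 2, 7, 6, 4] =(1 8 6 2)(4 5 9)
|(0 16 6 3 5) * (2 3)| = |(0 16 6 2 3 5)| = 6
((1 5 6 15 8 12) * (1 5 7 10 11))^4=(5 12 8 15 6)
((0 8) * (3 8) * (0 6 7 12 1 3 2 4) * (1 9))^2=(0 4 2)(1 8 7 9 3 6 12)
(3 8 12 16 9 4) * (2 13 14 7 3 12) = (2 13 14 7 3 8)(4 12 16 9) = [0, 1, 13, 8, 12, 5, 6, 3, 2, 4, 10, 11, 16, 14, 7, 15, 9]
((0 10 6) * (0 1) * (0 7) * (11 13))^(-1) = (0 7 1 6 10)(11 13)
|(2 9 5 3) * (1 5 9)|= |(9)(1 5 3 2)|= 4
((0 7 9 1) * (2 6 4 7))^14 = (9)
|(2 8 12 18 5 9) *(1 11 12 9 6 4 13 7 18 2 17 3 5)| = |(1 11 12 2 8 9 17 3 5 6 4 13 7 18)| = 14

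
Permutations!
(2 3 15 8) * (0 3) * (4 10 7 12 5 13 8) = (0 3 15 4 10 7 12 5 13 8 2) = [3, 1, 0, 15, 10, 13, 6, 12, 2, 9, 7, 11, 5, 8, 14, 4]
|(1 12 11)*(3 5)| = 6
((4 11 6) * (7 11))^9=((4 7 11 6))^9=(4 7 11 6)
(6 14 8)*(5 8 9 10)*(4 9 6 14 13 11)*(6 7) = (4 9 10 5 8 14 7 6 13 11) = [0, 1, 2, 3, 9, 8, 13, 6, 14, 10, 5, 4, 12, 11, 7]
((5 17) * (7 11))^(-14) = ((5 17)(7 11))^(-14) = (17)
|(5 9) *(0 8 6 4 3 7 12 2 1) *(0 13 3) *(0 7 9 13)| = |(0 8 6 4 7 12 2 1)(3 9 5 13)| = 8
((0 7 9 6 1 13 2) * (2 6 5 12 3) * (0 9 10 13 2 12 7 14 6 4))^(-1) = ((0 14 6 1 2 9 5 7 10 13 4)(3 12))^(-1) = (0 4 13 10 7 5 9 2 1 6 14)(3 12)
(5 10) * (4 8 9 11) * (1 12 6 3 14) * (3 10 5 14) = (1 12 6 10 14)(4 8 9 11) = [0, 12, 2, 3, 8, 5, 10, 7, 9, 11, 14, 4, 6, 13, 1]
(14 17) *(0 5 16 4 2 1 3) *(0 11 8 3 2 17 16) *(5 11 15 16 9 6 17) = [11, 2, 1, 15, 5, 0, 17, 7, 3, 6, 10, 8, 12, 13, 9, 16, 4, 14] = (0 11 8 3 15 16 4 5)(1 2)(6 17 14 9)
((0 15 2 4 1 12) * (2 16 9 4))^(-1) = (0 12 1 4 9 16 15)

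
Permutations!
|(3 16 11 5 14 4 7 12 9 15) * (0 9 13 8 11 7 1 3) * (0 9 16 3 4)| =18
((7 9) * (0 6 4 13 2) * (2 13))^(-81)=((13)(0 6 4 2)(7 9))^(-81)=(13)(0 2 4 6)(7 9)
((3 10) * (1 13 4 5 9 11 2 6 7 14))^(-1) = (1 14 7 6 2 11 9 5 4 13)(3 10)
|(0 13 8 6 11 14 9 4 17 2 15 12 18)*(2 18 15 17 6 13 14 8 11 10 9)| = |(0 14 2 17 18)(4 6 10 9)(8 13 11)(12 15)| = 60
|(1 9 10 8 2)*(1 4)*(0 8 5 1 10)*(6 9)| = 9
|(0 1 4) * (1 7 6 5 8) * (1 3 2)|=|(0 7 6 5 8 3 2 1 4)|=9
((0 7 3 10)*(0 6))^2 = ((0 7 3 10 6))^2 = (0 3 6 7 10)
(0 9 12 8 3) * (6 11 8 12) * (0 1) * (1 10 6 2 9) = (12)(0 1)(2 9)(3 10 6 11 8) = [1, 0, 9, 10, 4, 5, 11, 7, 3, 2, 6, 8, 12]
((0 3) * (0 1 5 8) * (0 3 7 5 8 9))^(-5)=((0 7 5 9)(1 8 3))^(-5)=(0 9 5 7)(1 8 3)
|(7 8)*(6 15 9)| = 6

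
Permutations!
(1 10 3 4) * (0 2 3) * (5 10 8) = (0 2 3 4 1 8 5 10) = [2, 8, 3, 4, 1, 10, 6, 7, 5, 9, 0]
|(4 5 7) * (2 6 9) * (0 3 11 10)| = 12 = |(0 3 11 10)(2 6 9)(4 5 7)|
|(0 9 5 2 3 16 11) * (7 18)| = 14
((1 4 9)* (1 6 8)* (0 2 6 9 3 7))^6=(9)(0 3 1 6)(2 7 4 8)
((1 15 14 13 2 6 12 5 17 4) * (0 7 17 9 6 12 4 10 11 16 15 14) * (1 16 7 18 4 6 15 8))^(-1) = (0 15 9 5 12 2 13 14 1 8 16 4 18)(7 11 10 17)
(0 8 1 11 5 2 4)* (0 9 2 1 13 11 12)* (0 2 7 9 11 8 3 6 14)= (0 3 6 14)(1 12 2 4 11 5)(7 9)(8 13)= [3, 12, 4, 6, 11, 1, 14, 9, 13, 7, 10, 5, 2, 8, 0]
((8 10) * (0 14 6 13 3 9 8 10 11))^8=(14)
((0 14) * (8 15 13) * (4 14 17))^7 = ((0 17 4 14)(8 15 13))^7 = (0 14 4 17)(8 15 13)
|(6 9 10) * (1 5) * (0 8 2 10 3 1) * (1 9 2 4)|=30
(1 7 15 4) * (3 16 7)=(1 3 16 7 15 4)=[0, 3, 2, 16, 1, 5, 6, 15, 8, 9, 10, 11, 12, 13, 14, 4, 7]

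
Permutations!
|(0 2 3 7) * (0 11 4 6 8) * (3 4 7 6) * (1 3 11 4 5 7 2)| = 5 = |(0 1 3 6 8)(2 5 7 4 11)|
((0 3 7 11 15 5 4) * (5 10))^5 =((0 3 7 11 15 10 5 4))^5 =(0 10 7 4 15 3 5 11)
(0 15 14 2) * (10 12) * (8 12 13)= [15, 1, 0, 3, 4, 5, 6, 7, 12, 9, 13, 11, 10, 8, 2, 14]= (0 15 14 2)(8 12 10 13)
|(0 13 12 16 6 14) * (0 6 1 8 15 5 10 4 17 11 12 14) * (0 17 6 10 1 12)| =|(0 13 14 10 4 6 17 11)(1 8 15 5)(12 16)| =8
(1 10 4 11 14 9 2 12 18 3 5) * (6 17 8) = (1 10 4 11 14 9 2 12 18 3 5)(6 17 8) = [0, 10, 12, 5, 11, 1, 17, 7, 6, 2, 4, 14, 18, 13, 9, 15, 16, 8, 3]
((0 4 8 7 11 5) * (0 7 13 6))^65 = (13)(5 11 7)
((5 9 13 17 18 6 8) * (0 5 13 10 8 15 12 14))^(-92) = (0 8 6)(5 13 15)(9 17 12)(10 18 14) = ((0 5 9 10 8 13 17 18 6 15 12 14))^(-92)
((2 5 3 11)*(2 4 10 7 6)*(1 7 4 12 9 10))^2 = ((1 7 6 2 5 3 11 12 9 10 4))^2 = (1 6 5 11 9 4 7 2 3 12 10)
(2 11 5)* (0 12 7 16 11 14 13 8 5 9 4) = (0 12 7 16 11 9 4)(2 14 13 8 5) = [12, 1, 14, 3, 0, 2, 6, 16, 5, 4, 10, 9, 7, 8, 13, 15, 11]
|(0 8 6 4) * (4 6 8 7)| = |(8)(0 7 4)| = 3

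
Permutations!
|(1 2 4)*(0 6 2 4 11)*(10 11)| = 10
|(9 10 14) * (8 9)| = 4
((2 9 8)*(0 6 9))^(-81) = (0 2 8 9 6)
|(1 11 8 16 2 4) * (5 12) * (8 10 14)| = 8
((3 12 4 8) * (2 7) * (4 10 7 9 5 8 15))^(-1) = ((2 9 5 8 3 12 10 7)(4 15))^(-1) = (2 7 10 12 3 8 5 9)(4 15)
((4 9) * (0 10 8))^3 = (10)(4 9)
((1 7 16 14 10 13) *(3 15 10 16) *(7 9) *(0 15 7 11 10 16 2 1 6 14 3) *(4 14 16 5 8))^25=((0 15 5 8 4 14 2 1 9 11 10 13 6 16 3 7))^25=(0 11 5 13 4 16 2 7 9 15 10 8 6 14 3 1)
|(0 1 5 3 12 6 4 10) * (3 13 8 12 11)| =|(0 1 5 13 8 12 6 4 10)(3 11)| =18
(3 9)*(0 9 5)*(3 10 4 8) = (0 9 10 4 8 3 5) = [9, 1, 2, 5, 8, 0, 6, 7, 3, 10, 4]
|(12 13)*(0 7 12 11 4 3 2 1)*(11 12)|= 14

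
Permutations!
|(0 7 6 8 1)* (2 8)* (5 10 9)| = 6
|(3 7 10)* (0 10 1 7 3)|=2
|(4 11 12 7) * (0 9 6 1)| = 4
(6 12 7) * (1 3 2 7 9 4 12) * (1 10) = (1 3 2 7 6 10)(4 12 9) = [0, 3, 7, 2, 12, 5, 10, 6, 8, 4, 1, 11, 9]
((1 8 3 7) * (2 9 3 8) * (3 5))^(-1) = ((1 2 9 5 3 7))^(-1) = (1 7 3 5 9 2)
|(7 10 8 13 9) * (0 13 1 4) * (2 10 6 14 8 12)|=9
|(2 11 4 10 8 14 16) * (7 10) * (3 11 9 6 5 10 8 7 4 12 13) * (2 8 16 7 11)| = 36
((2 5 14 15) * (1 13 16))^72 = ((1 13 16)(2 5 14 15))^72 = (16)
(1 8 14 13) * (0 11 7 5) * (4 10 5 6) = (0 11 7 6 4 10 5)(1 8 14 13) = [11, 8, 2, 3, 10, 0, 4, 6, 14, 9, 5, 7, 12, 1, 13]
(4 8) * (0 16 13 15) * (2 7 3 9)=(0 16 13 15)(2 7 3 9)(4 8)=[16, 1, 7, 9, 8, 5, 6, 3, 4, 2, 10, 11, 12, 15, 14, 0, 13]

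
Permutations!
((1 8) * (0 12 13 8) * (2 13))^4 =(0 8 2)(1 13 12)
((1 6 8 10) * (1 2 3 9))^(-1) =(1 9 3 2 10 8 6)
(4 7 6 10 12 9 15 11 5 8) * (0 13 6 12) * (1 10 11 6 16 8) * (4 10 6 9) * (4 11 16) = (0 13 4 7 12 11 5 1 6 16 8 10)(9 15) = [13, 6, 2, 3, 7, 1, 16, 12, 10, 15, 0, 5, 11, 4, 14, 9, 8]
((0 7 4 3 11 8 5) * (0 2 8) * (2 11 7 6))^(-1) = (0 11 5 8 2 6)(3 4 7)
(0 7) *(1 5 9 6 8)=(0 7)(1 5 9 6 8)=[7, 5, 2, 3, 4, 9, 8, 0, 1, 6]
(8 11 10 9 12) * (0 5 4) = [5, 1, 2, 3, 0, 4, 6, 7, 11, 12, 9, 10, 8] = (0 5 4)(8 11 10 9 12)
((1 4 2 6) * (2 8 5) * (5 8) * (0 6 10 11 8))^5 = ((0 6 1 4 5 2 10 11 8))^5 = (0 2 6 10 1 11 4 8 5)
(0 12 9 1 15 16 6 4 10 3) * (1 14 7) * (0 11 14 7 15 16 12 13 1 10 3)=[13, 16, 2, 11, 3, 5, 4, 10, 8, 7, 0, 14, 9, 1, 15, 12, 6]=(0 13 1 16 6 4 3 11 14 15 12 9 7 10)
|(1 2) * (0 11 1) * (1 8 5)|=|(0 11 8 5 1 2)|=6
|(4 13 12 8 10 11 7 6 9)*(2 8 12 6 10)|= 12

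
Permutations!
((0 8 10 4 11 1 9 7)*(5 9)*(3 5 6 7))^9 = (0 8 10 4 11 1 6 7)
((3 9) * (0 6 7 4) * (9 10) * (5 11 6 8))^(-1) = (0 4 7 6 11 5 8)(3 9 10)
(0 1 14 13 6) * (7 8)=(0 1 14 13 6)(7 8)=[1, 14, 2, 3, 4, 5, 0, 8, 7, 9, 10, 11, 12, 6, 13]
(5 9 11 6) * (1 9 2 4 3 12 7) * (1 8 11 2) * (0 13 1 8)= (0 13 1 9 2 4 3 12 7)(5 8 11 6)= [13, 9, 4, 12, 3, 8, 5, 0, 11, 2, 10, 6, 7, 1]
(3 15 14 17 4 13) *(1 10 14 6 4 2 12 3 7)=[0, 10, 12, 15, 13, 5, 4, 1, 8, 9, 14, 11, 3, 7, 17, 6, 16, 2]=(1 10 14 17 2 12 3 15 6 4 13 7)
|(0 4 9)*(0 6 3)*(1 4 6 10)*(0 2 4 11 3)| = |(0 6)(1 11 3 2 4 9 10)| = 14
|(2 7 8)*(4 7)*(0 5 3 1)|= |(0 5 3 1)(2 4 7 8)|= 4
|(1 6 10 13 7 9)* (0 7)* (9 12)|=8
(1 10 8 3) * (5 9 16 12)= (1 10 8 3)(5 9 16 12)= [0, 10, 2, 1, 4, 9, 6, 7, 3, 16, 8, 11, 5, 13, 14, 15, 12]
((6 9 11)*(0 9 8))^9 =(0 8 6 11 9)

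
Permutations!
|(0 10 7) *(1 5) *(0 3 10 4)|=6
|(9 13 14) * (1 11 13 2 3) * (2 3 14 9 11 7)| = |(1 7 2 14 11 13 9 3)| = 8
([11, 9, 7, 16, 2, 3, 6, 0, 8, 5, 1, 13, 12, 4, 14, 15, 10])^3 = [4, 3, 11, 1, 0, 10, 6, 13, 8, 16, 5, 2, 12, 7, 14, 15, 9]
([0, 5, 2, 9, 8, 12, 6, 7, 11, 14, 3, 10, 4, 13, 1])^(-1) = [0, 14, 2, 10, 12, 1, 6, 7, 4, 3, 11, 8, 5, 13, 9]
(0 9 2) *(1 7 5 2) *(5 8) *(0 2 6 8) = (0 9 1 7)(5 6 8) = [9, 7, 2, 3, 4, 6, 8, 0, 5, 1]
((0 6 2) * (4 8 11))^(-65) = (0 6 2)(4 8 11)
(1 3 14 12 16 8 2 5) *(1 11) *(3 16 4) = (1 16 8 2 5 11)(3 14 12 4) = [0, 16, 5, 14, 3, 11, 6, 7, 2, 9, 10, 1, 4, 13, 12, 15, 8]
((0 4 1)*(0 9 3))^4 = (0 3 9 1 4)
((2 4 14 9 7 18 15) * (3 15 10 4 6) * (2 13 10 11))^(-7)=(2 10 18 15 9 6 4 11 13 7 3 14)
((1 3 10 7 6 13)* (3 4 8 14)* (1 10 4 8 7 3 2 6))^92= (1 14 6 10 4)(2 13 3 7 8)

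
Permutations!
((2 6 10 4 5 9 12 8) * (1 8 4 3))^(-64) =((1 8 2 6 10 3)(4 5 9 12))^(-64) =(12)(1 2 10)(3 8 6)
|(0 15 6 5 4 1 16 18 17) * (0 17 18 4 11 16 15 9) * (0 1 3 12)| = 11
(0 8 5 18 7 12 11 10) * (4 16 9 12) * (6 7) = (0 8 5 18 6 7 4 16 9 12 11 10) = [8, 1, 2, 3, 16, 18, 7, 4, 5, 12, 0, 10, 11, 13, 14, 15, 9, 17, 6]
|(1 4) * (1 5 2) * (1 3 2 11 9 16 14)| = |(1 4 5 11 9 16 14)(2 3)| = 14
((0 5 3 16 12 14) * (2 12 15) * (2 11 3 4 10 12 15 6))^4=((0 5 4 10 12 14)(2 15 11 3 16 6))^4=(0 12 4)(2 16 11)(3 15 6)(5 14 10)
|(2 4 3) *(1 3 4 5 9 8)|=|(1 3 2 5 9 8)|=6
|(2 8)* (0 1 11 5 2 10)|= 7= |(0 1 11 5 2 8 10)|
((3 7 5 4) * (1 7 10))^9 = ((1 7 5 4 3 10))^9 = (1 4)(3 7)(5 10)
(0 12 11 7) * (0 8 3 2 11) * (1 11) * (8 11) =(0 12)(1 8 3 2)(7 11) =[12, 8, 1, 2, 4, 5, 6, 11, 3, 9, 10, 7, 0]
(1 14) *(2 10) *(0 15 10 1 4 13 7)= (0 15 10 2 1 14 4 13 7)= [15, 14, 1, 3, 13, 5, 6, 0, 8, 9, 2, 11, 12, 7, 4, 10]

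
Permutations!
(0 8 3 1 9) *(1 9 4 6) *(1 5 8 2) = [2, 4, 1, 9, 6, 8, 5, 7, 3, 0] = (0 2 1 4 6 5 8 3 9)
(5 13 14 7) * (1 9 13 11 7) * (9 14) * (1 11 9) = (1 14 11 7 5 9 13) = [0, 14, 2, 3, 4, 9, 6, 5, 8, 13, 10, 7, 12, 1, 11]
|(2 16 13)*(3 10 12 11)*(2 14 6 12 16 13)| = |(2 13 14 6 12 11 3 10 16)| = 9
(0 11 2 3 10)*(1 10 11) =[1, 10, 3, 11, 4, 5, 6, 7, 8, 9, 0, 2] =(0 1 10)(2 3 11)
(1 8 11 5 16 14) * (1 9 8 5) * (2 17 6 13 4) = (1 5 16 14 9 8 11)(2 17 6 13 4) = [0, 5, 17, 3, 2, 16, 13, 7, 11, 8, 10, 1, 12, 4, 9, 15, 14, 6]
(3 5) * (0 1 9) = (0 1 9)(3 5) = [1, 9, 2, 5, 4, 3, 6, 7, 8, 0]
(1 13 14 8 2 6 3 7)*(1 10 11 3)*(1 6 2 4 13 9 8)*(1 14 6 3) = [0, 9, 2, 7, 13, 5, 3, 10, 4, 8, 11, 1, 12, 6, 14] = (14)(1 9 8 4 13 6 3 7 10 11)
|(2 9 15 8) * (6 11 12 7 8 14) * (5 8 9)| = 21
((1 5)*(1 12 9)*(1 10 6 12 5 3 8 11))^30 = ((1 3 8 11)(6 12 9 10))^30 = (1 8)(3 11)(6 9)(10 12)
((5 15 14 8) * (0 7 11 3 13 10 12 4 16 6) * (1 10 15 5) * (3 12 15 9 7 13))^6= ((0 13 9 7 11 12 4 16 6)(1 10 15 14 8))^6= (0 4 7)(1 10 15 14 8)(6 12 9)(11 13 16)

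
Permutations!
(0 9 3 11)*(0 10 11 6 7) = [9, 1, 2, 6, 4, 5, 7, 0, 8, 3, 11, 10] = (0 9 3 6 7)(10 11)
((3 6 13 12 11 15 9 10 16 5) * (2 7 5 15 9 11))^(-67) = ((2 7 5 3 6 13 12)(9 10 16 15 11))^(-67) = (2 3 12 5 13 7 6)(9 15 10 11 16)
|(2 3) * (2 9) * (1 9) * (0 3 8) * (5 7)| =|(0 3 1 9 2 8)(5 7)| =6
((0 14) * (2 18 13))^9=(18)(0 14)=((0 14)(2 18 13))^9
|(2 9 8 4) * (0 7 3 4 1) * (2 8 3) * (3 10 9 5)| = |(0 7 2 5 3 4 8 1)(9 10)| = 8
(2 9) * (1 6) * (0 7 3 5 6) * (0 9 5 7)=(1 9 2 5 6)(3 7)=[0, 9, 5, 7, 4, 6, 1, 3, 8, 2]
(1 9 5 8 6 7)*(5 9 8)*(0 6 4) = [6, 8, 2, 3, 0, 5, 7, 1, 4, 9] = (9)(0 6 7 1 8 4)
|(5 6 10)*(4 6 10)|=|(4 6)(5 10)|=2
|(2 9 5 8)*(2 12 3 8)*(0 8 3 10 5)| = |(0 8 12 10 5 2 9)| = 7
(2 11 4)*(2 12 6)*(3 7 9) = (2 11 4 12 6)(3 7 9) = [0, 1, 11, 7, 12, 5, 2, 9, 8, 3, 10, 4, 6]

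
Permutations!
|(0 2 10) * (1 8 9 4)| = 12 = |(0 2 10)(1 8 9 4)|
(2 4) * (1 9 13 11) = (1 9 13 11)(2 4) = [0, 9, 4, 3, 2, 5, 6, 7, 8, 13, 10, 1, 12, 11]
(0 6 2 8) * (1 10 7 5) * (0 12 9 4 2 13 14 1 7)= (0 6 13 14 1 10)(2 8 12 9 4)(5 7)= [6, 10, 8, 3, 2, 7, 13, 5, 12, 4, 0, 11, 9, 14, 1]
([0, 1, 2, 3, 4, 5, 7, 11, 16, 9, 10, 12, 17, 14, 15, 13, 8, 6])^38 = (6 12 7 17 11)(13 15 14)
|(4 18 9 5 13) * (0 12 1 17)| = 20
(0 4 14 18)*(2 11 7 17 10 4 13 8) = [13, 1, 11, 3, 14, 5, 6, 17, 2, 9, 4, 7, 12, 8, 18, 15, 16, 10, 0] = (0 13 8 2 11 7 17 10 4 14 18)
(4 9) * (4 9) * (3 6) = (9)(3 6) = [0, 1, 2, 6, 4, 5, 3, 7, 8, 9]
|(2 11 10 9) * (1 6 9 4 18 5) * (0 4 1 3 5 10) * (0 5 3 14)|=11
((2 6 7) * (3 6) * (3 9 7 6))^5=(2 7 9)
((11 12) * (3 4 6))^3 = ((3 4 6)(11 12))^3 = (11 12)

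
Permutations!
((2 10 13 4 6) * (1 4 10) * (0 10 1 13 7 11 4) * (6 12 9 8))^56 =(0 6 4)(1 8 11)(2 12 10)(7 13 9)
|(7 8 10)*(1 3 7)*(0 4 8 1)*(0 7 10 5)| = |(0 4 8 5)(1 3 10 7)| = 4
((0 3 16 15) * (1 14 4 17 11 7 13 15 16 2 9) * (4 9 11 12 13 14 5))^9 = (0 4 7 15 5 11 13 1 2 12 9 3 17 14)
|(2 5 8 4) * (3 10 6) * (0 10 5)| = |(0 10 6 3 5 8 4 2)| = 8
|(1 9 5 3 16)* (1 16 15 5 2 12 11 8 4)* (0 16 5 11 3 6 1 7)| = 14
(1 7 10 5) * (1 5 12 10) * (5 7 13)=(1 13 5 7)(10 12)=[0, 13, 2, 3, 4, 7, 6, 1, 8, 9, 12, 11, 10, 5]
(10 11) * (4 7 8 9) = [0, 1, 2, 3, 7, 5, 6, 8, 9, 4, 11, 10] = (4 7 8 9)(10 11)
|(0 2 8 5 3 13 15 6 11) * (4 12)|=|(0 2 8 5 3 13 15 6 11)(4 12)|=18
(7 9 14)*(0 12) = (0 12)(7 9 14) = [12, 1, 2, 3, 4, 5, 6, 9, 8, 14, 10, 11, 0, 13, 7]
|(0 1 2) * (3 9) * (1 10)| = |(0 10 1 2)(3 9)| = 4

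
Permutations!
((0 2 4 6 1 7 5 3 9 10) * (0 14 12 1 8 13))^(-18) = ((0 2 4 6 8 13)(1 7 5 3 9 10 14 12))^(-18) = (1 14 9 5)(3 7 12 10)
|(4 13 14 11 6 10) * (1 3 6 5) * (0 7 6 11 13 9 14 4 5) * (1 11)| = 12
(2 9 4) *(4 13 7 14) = (2 9 13 7 14 4) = [0, 1, 9, 3, 2, 5, 6, 14, 8, 13, 10, 11, 12, 7, 4]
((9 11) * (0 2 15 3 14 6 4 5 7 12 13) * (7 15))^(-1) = (0 13 12 7 2)(3 15 5 4 6 14)(9 11)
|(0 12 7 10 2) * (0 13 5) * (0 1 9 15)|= |(0 12 7 10 2 13 5 1 9 15)|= 10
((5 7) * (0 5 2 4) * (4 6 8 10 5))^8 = ((0 4)(2 6 8 10 5 7))^8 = (2 8 5)(6 10 7)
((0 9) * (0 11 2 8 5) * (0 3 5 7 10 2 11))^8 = (11)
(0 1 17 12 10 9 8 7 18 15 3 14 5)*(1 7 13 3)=[7, 17, 2, 14, 4, 0, 6, 18, 13, 8, 9, 11, 10, 3, 5, 1, 16, 12, 15]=(0 7 18 15 1 17 12 10 9 8 13 3 14 5)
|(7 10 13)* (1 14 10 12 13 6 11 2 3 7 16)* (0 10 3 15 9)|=7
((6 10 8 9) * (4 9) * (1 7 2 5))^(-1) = (1 5 2 7)(4 8 10 6 9)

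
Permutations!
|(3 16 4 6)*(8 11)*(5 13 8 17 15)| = 12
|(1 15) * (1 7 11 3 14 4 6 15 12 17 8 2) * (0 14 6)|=15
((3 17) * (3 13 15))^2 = ((3 17 13 15))^2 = (3 13)(15 17)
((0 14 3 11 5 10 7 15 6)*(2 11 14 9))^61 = (0 15 10 11 9 6 7 5 2)(3 14)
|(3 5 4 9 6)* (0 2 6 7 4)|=15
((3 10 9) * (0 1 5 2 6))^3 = (10)(0 2 1 6 5)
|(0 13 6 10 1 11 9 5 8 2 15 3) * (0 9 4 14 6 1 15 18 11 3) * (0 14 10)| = 15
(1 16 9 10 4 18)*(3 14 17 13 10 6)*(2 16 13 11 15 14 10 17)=(1 13 17 11 15 14 2 16 9 6 3 10 4 18)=[0, 13, 16, 10, 18, 5, 3, 7, 8, 6, 4, 15, 12, 17, 2, 14, 9, 11, 1]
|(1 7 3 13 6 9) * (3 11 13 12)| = 6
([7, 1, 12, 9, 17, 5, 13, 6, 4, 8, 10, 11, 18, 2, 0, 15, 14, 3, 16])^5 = (0 12 7 18 6 16 13 14 2)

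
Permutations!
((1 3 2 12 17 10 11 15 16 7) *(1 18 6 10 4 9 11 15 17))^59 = (1 12 2 3)(4 17 11 9)(6 18 7 16 15 10) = ((1 3 2 12)(4 9 11 17)(6 10 15 16 7 18))^59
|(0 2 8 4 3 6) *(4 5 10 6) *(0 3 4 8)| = 10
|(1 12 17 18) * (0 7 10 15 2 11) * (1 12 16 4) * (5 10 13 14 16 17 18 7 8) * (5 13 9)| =30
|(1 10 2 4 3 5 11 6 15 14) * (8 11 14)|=28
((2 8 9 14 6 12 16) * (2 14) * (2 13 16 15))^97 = ((2 8 9 13 16 14 6 12 15))^97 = (2 12 14 13 8 15 6 16 9)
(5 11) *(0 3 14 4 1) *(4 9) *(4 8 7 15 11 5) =(0 3 14 9 8 7 15 11 4 1) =[3, 0, 2, 14, 1, 5, 6, 15, 7, 8, 10, 4, 12, 13, 9, 11]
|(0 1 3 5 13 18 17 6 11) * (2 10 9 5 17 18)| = |(18)(0 1 3 17 6 11)(2 10 9 5 13)| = 30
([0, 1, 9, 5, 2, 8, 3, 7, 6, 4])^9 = [0, 1, 2, 5, 4, 8, 3, 7, 6, 9]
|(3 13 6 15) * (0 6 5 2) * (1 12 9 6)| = 10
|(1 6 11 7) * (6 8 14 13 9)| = 8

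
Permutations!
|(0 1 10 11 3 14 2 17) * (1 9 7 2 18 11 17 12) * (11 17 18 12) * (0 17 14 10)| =|(0 9 7 2 11 3 10 18 14 12 1)| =11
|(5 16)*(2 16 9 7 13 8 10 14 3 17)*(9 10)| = |(2 16 5 10 14 3 17)(7 13 8 9)| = 28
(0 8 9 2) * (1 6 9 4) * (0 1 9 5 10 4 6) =(0 8 6 5 10 4 9 2 1) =[8, 0, 1, 3, 9, 10, 5, 7, 6, 2, 4]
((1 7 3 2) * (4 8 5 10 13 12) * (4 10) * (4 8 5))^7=(1 2 3 7)(4 5 8)(10 13 12)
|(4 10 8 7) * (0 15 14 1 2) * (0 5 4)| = 10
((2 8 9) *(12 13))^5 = (2 9 8)(12 13)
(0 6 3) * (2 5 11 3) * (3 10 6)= (0 3)(2 5 11 10 6)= [3, 1, 5, 0, 4, 11, 2, 7, 8, 9, 6, 10]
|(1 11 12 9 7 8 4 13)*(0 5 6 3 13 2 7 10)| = |(0 5 6 3 13 1 11 12 9 10)(2 7 8 4)| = 20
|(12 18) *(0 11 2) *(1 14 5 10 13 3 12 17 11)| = |(0 1 14 5 10 13 3 12 18 17 11 2)| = 12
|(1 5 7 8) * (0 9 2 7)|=7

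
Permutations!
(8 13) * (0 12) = (0 12)(8 13) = [12, 1, 2, 3, 4, 5, 6, 7, 13, 9, 10, 11, 0, 8]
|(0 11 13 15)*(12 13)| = 5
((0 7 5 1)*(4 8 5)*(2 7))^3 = (0 4 1 7 5 2 8)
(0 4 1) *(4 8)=(0 8 4 1)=[8, 0, 2, 3, 1, 5, 6, 7, 4]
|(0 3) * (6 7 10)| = |(0 3)(6 7 10)| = 6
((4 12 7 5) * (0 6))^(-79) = ((0 6)(4 12 7 5))^(-79) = (0 6)(4 12 7 5)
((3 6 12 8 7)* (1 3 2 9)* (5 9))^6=(1 2 12)(3 5 8)(6 9 7)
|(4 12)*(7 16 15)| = 6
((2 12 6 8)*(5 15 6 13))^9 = (2 13 15 8 12 5 6)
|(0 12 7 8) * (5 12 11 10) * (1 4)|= |(0 11 10 5 12 7 8)(1 4)|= 14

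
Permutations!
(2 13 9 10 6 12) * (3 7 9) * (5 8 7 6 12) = (2 13 3 6 5 8 7 9 10 12) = [0, 1, 13, 6, 4, 8, 5, 9, 7, 10, 12, 11, 2, 3]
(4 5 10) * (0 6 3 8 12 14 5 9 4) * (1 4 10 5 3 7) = [6, 4, 2, 8, 9, 5, 7, 1, 12, 10, 0, 11, 14, 13, 3] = (0 6 7 1 4 9 10)(3 8 12 14)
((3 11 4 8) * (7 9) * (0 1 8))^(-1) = (0 4 11 3 8 1)(7 9)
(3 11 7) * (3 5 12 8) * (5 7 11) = (3 5 12 8) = [0, 1, 2, 5, 4, 12, 6, 7, 3, 9, 10, 11, 8]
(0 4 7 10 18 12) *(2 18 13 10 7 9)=[4, 1, 18, 3, 9, 5, 6, 7, 8, 2, 13, 11, 0, 10, 14, 15, 16, 17, 12]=(0 4 9 2 18 12)(10 13)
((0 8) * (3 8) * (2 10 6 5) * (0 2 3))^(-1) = (2 8 3 5 6 10)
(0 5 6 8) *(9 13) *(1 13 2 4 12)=[5, 13, 4, 3, 12, 6, 8, 7, 0, 2, 10, 11, 1, 9]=(0 5 6 8)(1 13 9 2 4 12)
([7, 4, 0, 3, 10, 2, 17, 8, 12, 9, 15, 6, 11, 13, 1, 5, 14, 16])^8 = [14, 8, 16, 3, 12, 17, 5, 1, 4, 9, 11, 15, 10, 13, 7, 6, 0, 2]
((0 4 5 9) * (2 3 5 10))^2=((0 4 10 2 3 5 9))^2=(0 10 3 9 4 2 5)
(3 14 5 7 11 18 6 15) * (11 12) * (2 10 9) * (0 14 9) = (0 14 5 7 12 11 18 6 15 3 9 2 10) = [14, 1, 10, 9, 4, 7, 15, 12, 8, 2, 0, 18, 11, 13, 5, 3, 16, 17, 6]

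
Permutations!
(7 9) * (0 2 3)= (0 2 3)(7 9)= [2, 1, 3, 0, 4, 5, 6, 9, 8, 7]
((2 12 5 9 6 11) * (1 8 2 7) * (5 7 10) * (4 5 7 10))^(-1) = (1 7 10 12 2 8)(4 11 6 9 5)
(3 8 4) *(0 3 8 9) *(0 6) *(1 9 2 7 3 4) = (0 4 8 1 9 6)(2 7 3) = [4, 9, 7, 2, 8, 5, 0, 3, 1, 6]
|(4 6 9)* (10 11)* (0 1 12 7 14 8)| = |(0 1 12 7 14 8)(4 6 9)(10 11)| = 6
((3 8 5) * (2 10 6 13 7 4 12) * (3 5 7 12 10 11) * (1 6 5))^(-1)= ((1 6 13 12 2 11 3 8 7 4 10 5))^(-1)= (1 5 10 4 7 8 3 11 2 12 13 6)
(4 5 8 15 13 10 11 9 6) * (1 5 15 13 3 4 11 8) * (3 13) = (1 5)(3 4 15 13 10 8)(6 11 9) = [0, 5, 2, 4, 15, 1, 11, 7, 3, 6, 8, 9, 12, 10, 14, 13]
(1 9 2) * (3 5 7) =(1 9 2)(3 5 7) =[0, 9, 1, 5, 4, 7, 6, 3, 8, 2]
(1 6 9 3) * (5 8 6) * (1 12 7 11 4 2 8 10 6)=(1 5 10 6 9 3 12 7 11 4 2 8)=[0, 5, 8, 12, 2, 10, 9, 11, 1, 3, 6, 4, 7]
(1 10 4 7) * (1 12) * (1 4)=[0, 10, 2, 3, 7, 5, 6, 12, 8, 9, 1, 11, 4]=(1 10)(4 7 12)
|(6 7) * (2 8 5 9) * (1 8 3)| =6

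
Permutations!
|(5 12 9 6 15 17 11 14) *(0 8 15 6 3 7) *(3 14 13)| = 8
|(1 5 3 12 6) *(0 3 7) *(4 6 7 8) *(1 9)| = |(0 3 12 7)(1 5 8 4 6 9)| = 12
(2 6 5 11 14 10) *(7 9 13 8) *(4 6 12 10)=(2 12 10)(4 6 5 11 14)(7 9 13 8)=[0, 1, 12, 3, 6, 11, 5, 9, 7, 13, 2, 14, 10, 8, 4]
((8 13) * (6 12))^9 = (6 12)(8 13)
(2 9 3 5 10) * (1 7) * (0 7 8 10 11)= (0 7 1 8 10 2 9 3 5 11)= [7, 8, 9, 5, 4, 11, 6, 1, 10, 3, 2, 0]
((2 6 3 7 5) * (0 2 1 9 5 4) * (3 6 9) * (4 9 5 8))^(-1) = ((0 2 5 1 3 7 9 8 4))^(-1) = (0 4 8 9 7 3 1 5 2)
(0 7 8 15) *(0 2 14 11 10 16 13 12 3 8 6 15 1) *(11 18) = (0 7 6 15 2 14 18 11 10 16 13 12 3 8 1) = [7, 0, 14, 8, 4, 5, 15, 6, 1, 9, 16, 10, 3, 12, 18, 2, 13, 17, 11]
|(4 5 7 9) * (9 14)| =5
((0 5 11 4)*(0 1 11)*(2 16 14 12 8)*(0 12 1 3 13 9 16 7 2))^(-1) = (0 8 12 5)(1 14 16 9 13 3 4 11)(2 7)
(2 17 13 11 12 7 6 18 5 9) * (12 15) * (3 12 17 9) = (2 9)(3 12 7 6 18 5)(11 15 17 13) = [0, 1, 9, 12, 4, 3, 18, 6, 8, 2, 10, 15, 7, 11, 14, 17, 16, 13, 5]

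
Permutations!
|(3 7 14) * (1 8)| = |(1 8)(3 7 14)| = 6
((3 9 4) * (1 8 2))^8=(1 2 8)(3 4 9)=((1 8 2)(3 9 4))^8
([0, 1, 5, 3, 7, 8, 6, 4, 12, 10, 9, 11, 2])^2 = [0, 1, 8, 3, 4, 12, 6, 7, 2, 9, 10, 11, 5]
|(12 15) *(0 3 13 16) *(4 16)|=10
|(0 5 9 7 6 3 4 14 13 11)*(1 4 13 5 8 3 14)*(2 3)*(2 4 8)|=15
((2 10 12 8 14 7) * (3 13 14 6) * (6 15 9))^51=(2 3 8 7 6 12 14 9 10 13 15)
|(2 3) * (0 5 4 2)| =|(0 5 4 2 3)| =5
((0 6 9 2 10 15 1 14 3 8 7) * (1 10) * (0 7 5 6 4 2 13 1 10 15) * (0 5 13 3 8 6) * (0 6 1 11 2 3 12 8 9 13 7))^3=(15)(0 1 12)(2 6)(3 9 7)(4 14 8)(5 11)(10 13)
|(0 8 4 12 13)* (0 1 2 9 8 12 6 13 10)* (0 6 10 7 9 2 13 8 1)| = |(0 12 7 9 1 13)(4 10 6 8)| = 12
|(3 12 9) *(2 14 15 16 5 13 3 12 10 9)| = |(2 14 15 16 5 13 3 10 9 12)| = 10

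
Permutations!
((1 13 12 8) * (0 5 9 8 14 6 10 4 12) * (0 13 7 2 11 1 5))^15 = (14)(1 11 2 7)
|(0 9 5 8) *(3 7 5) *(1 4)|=6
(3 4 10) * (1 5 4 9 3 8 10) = [0, 5, 2, 9, 1, 4, 6, 7, 10, 3, 8] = (1 5 4)(3 9)(8 10)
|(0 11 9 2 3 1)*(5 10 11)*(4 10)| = 9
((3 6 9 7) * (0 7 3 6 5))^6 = (9)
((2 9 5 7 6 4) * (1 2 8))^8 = (9)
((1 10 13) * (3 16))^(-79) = (1 13 10)(3 16)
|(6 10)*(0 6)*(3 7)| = 6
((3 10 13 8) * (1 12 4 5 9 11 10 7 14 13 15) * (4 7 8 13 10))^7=(1 12 7 14 10 15)(3 8)(4 11 9 5)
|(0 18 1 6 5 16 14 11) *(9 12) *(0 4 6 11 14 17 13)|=|(0 18 1 11 4 6 5 16 17 13)(9 12)|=10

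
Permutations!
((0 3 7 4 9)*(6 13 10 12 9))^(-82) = (0 9 12 10 13 6 4 7 3)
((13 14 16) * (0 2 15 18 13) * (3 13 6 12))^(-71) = ((0 2 15 18 6 12 3 13 14 16))^(-71) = (0 16 14 13 3 12 6 18 15 2)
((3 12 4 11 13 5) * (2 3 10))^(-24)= ((2 3 12 4 11 13 5 10))^(-24)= (13)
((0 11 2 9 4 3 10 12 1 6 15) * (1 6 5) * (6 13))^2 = (0 2 4 10 13 15 11 9 3 12 6)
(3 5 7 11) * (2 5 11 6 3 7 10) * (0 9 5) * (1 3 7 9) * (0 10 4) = [1, 3, 10, 11, 0, 4, 7, 6, 8, 5, 2, 9] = (0 1 3 11 9 5 4)(2 10)(6 7)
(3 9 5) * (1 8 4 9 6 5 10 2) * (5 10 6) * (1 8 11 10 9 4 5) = (1 11 10 2 8 5 3)(6 9) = [0, 11, 8, 1, 4, 3, 9, 7, 5, 6, 2, 10]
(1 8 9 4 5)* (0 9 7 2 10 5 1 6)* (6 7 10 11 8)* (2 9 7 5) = [7, 6, 11, 3, 1, 5, 0, 9, 10, 4, 2, 8] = (0 7 9 4 1 6)(2 11 8 10)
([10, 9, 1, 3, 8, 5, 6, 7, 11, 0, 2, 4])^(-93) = [2, 0, 9, 3, 4, 5, 6, 7, 8, 10, 1, 11]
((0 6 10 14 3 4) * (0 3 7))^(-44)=(0 6 10 14 7)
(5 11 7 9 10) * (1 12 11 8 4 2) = (1 12 11 7 9 10 5 8 4 2) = [0, 12, 1, 3, 2, 8, 6, 9, 4, 10, 5, 7, 11]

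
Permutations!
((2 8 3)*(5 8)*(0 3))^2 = (0 2 8 3 5)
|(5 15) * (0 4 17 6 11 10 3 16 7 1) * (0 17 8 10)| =22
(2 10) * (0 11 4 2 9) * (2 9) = (0 11 4 9)(2 10) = [11, 1, 10, 3, 9, 5, 6, 7, 8, 0, 2, 4]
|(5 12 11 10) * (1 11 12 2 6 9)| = 7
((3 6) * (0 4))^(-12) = (6) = ((0 4)(3 6))^(-12)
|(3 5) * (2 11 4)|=6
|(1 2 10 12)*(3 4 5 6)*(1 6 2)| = 7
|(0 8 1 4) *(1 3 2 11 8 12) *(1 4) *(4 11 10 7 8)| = 20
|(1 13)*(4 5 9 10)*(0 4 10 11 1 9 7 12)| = 20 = |(0 4 5 7 12)(1 13 9 11)|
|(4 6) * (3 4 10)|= 4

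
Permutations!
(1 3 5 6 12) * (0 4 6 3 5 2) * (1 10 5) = (0 4 6 12 10 5 3 2) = [4, 1, 0, 2, 6, 3, 12, 7, 8, 9, 5, 11, 10]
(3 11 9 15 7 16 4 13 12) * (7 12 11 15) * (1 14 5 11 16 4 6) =[0, 14, 2, 15, 13, 11, 1, 4, 8, 7, 10, 9, 3, 16, 5, 12, 6] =(1 14 5 11 9 7 4 13 16 6)(3 15 12)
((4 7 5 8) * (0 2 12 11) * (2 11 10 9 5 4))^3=(0 11)(2 9)(4 7)(5 12)(8 10)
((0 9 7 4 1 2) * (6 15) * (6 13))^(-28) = (0 7 1)(2 9 4)(6 13 15)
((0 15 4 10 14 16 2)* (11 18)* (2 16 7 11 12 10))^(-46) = (0 4)(2 15)(7 18 10)(11 12 14)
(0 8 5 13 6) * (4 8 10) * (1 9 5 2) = (0 10 4 8 2 1 9 5 13 6) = [10, 9, 1, 3, 8, 13, 0, 7, 2, 5, 4, 11, 12, 6]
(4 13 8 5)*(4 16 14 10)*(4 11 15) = [0, 1, 2, 3, 13, 16, 6, 7, 5, 9, 11, 15, 12, 8, 10, 4, 14] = (4 13 8 5 16 14 10 11 15)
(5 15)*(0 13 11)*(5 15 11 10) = [13, 1, 2, 3, 4, 11, 6, 7, 8, 9, 5, 0, 12, 10, 14, 15] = (15)(0 13 10 5 11)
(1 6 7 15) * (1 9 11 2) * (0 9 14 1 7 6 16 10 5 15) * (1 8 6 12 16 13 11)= (0 9 1 13 11 2 7)(5 15 14 8 6 12 16 10)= [9, 13, 7, 3, 4, 15, 12, 0, 6, 1, 5, 2, 16, 11, 8, 14, 10]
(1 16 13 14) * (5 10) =(1 16 13 14)(5 10) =[0, 16, 2, 3, 4, 10, 6, 7, 8, 9, 5, 11, 12, 14, 1, 15, 13]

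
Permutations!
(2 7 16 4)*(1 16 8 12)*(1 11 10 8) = (1 16 4 2 7)(8 12 11 10) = [0, 16, 7, 3, 2, 5, 6, 1, 12, 9, 8, 10, 11, 13, 14, 15, 4]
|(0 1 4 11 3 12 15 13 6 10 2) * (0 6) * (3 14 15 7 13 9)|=33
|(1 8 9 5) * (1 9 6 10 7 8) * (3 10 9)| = |(3 10 7 8 6 9 5)| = 7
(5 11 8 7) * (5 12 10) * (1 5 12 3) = (1 5 11 8 7 3)(10 12) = [0, 5, 2, 1, 4, 11, 6, 3, 7, 9, 12, 8, 10]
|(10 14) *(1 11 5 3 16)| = 10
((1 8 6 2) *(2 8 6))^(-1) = ((1 6 8 2))^(-1) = (1 2 8 6)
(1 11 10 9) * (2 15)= (1 11 10 9)(2 15)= [0, 11, 15, 3, 4, 5, 6, 7, 8, 1, 9, 10, 12, 13, 14, 2]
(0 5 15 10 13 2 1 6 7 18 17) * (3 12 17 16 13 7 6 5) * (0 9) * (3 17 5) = [17, 3, 1, 12, 4, 15, 6, 18, 8, 0, 7, 11, 5, 2, 14, 10, 13, 9, 16] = (0 17 9)(1 3 12 5 15 10 7 18 16 13 2)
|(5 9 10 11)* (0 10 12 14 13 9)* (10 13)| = 8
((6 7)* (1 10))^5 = ((1 10)(6 7))^5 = (1 10)(6 7)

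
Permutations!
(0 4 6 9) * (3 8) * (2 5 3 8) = (0 4 6 9)(2 5 3) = [4, 1, 5, 2, 6, 3, 9, 7, 8, 0]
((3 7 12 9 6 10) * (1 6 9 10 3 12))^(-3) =(1 6 3 7)(10 12)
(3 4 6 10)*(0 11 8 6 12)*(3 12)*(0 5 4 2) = (0 11 8 6 10 12 5 4 3 2) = [11, 1, 0, 2, 3, 4, 10, 7, 6, 9, 12, 8, 5]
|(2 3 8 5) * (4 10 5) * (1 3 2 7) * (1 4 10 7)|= 10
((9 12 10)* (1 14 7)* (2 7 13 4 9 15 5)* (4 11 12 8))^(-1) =(1 7 2 5 15 10 12 11 13 14)(4 8 9)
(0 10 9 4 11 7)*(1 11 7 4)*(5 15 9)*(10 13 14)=(0 13 14 10 5 15 9 1 11 4 7)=[13, 11, 2, 3, 7, 15, 6, 0, 8, 1, 5, 4, 12, 14, 10, 9]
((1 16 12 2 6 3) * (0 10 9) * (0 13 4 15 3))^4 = (0 4 16)(1 6 13)(2 9 3)(10 15 12)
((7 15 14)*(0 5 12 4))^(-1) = (0 4 12 5)(7 14 15)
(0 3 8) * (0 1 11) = [3, 11, 2, 8, 4, 5, 6, 7, 1, 9, 10, 0] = (0 3 8 1 11)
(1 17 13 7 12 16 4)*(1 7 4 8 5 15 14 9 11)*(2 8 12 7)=(1 17 13 4 2 8 5 15 14 9 11)(12 16)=[0, 17, 8, 3, 2, 15, 6, 7, 5, 11, 10, 1, 16, 4, 9, 14, 12, 13]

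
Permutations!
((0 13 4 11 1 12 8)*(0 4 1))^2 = (0 1 8 11 13 12 4)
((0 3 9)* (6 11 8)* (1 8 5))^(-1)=(0 9 3)(1 5 11 6 8)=((0 3 9)(1 8 6 11 5))^(-1)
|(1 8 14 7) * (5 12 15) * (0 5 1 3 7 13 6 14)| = |(0 5 12 15 1 8)(3 7)(6 14 13)| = 6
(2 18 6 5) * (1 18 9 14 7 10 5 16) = (1 18 6 16)(2 9 14 7 10 5) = [0, 18, 9, 3, 4, 2, 16, 10, 8, 14, 5, 11, 12, 13, 7, 15, 1, 17, 6]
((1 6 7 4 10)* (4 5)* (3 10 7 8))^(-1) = ((1 6 8 3 10)(4 7 5))^(-1) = (1 10 3 8 6)(4 5 7)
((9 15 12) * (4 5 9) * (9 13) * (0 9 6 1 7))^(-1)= (0 7 1 6 13 5 4 12 15 9)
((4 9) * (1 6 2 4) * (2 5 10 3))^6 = (1 4 3 5)(2 10 6 9) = ((1 6 5 10 3 2 4 9))^6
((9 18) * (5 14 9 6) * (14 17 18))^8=(18)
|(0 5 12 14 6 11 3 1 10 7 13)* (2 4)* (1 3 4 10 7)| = |(0 5 12 14 6 11 4 2 10 1 7 13)| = 12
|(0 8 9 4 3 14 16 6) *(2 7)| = |(0 8 9 4 3 14 16 6)(2 7)| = 8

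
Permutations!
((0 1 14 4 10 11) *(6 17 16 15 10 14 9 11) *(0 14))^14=((0 1 9 11 14 4)(6 17 16 15 10))^14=(0 9 14)(1 11 4)(6 10 15 16 17)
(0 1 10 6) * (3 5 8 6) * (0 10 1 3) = (0 3 5 8 6 10) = [3, 1, 2, 5, 4, 8, 10, 7, 6, 9, 0]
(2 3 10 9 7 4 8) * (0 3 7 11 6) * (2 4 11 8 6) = (0 3 10 9 8 4 6)(2 7 11) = [3, 1, 7, 10, 6, 5, 0, 11, 4, 8, 9, 2]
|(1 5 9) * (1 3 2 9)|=|(1 5)(2 9 3)|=6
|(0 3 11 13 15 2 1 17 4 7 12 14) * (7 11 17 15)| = |(0 3 17 4 11 13 7 12 14)(1 15 2)| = 9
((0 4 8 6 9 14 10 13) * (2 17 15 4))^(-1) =((0 2 17 15 4 8 6 9 14 10 13))^(-1) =(0 13 10 14 9 6 8 4 15 17 2)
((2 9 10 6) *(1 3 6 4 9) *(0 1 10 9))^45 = (0 6 4 3 10 1 2)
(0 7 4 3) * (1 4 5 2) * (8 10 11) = (0 7 5 2 1 4 3)(8 10 11) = [7, 4, 1, 0, 3, 2, 6, 5, 10, 9, 11, 8]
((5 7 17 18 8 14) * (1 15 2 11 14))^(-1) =(1 8 18 17 7 5 14 11 2 15)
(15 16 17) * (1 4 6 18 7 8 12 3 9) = (1 4 6 18 7 8 12 3 9)(15 16 17) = [0, 4, 2, 9, 6, 5, 18, 8, 12, 1, 10, 11, 3, 13, 14, 16, 17, 15, 7]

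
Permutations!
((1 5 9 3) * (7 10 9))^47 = (1 3 9 10 7 5)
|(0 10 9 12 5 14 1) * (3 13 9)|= |(0 10 3 13 9 12 5 14 1)|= 9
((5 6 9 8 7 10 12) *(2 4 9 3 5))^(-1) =((2 4 9 8 7 10 12)(3 5 6))^(-1) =(2 12 10 7 8 9 4)(3 6 5)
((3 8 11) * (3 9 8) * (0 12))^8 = ((0 12)(8 11 9))^8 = (12)(8 9 11)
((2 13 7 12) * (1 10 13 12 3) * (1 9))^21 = ((1 10 13 7 3 9)(2 12))^21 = (1 7)(2 12)(3 10)(9 13)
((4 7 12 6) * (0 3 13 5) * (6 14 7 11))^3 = ((0 3 13 5)(4 11 6)(7 12 14))^3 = (14)(0 5 13 3)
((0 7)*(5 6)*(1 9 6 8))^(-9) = (0 7)(1 9 6 5 8)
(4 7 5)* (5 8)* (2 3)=(2 3)(4 7 8 5)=[0, 1, 3, 2, 7, 4, 6, 8, 5]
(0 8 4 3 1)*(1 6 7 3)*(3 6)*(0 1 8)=(4 8)(6 7)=[0, 1, 2, 3, 8, 5, 7, 6, 4]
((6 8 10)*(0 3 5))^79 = ((0 3 5)(6 8 10))^79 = (0 3 5)(6 8 10)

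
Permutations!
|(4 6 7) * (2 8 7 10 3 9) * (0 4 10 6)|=|(0 4)(2 8 7 10 3 9)|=6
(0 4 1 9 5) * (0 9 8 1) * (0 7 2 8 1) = (0 4 7 2 8)(5 9) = [4, 1, 8, 3, 7, 9, 6, 2, 0, 5]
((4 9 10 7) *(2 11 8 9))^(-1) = (2 4 7 10 9 8 11)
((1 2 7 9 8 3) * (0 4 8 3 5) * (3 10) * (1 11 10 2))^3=(11)(0 5 8 4)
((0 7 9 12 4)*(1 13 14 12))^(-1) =((0 7 9 1 13 14 12 4))^(-1) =(0 4 12 14 13 1 9 7)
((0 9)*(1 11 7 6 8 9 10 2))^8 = ((0 10 2 1 11 7 6 8 9))^8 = (0 9 8 6 7 11 1 2 10)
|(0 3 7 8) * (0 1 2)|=|(0 3 7 8 1 2)|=6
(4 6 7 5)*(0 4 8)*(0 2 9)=(0 4 6 7 5 8 2 9)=[4, 1, 9, 3, 6, 8, 7, 5, 2, 0]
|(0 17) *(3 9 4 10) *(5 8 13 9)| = 14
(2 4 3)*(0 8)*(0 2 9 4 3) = (0 8 2 3 9 4) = [8, 1, 3, 9, 0, 5, 6, 7, 2, 4]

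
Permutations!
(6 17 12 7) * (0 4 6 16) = [4, 1, 2, 3, 6, 5, 17, 16, 8, 9, 10, 11, 7, 13, 14, 15, 0, 12] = (0 4 6 17 12 7 16)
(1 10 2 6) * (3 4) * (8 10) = (1 8 10 2 6)(3 4) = [0, 8, 6, 4, 3, 5, 1, 7, 10, 9, 2]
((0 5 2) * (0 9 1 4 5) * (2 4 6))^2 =(1 2)(6 9)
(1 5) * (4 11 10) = [0, 5, 2, 3, 11, 1, 6, 7, 8, 9, 4, 10] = (1 5)(4 11 10)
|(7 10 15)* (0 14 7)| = 5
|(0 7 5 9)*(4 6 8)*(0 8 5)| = |(0 7)(4 6 5 9 8)| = 10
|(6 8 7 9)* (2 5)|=|(2 5)(6 8 7 9)|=4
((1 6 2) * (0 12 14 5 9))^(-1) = (0 9 5 14 12)(1 2 6)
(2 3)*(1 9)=[0, 9, 3, 2, 4, 5, 6, 7, 8, 1]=(1 9)(2 3)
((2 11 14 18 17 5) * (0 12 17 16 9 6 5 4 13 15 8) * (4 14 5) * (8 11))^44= (0 8 2 5 11 15 13 4 6 9 16 18 14 17 12)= ((0 12 17 14 18 16 9 6 4 13 15 11 5 2 8))^44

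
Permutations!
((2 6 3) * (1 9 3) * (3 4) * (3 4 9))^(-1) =((9)(1 3 2 6))^(-1) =(9)(1 6 2 3)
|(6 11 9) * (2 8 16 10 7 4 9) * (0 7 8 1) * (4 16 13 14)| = 13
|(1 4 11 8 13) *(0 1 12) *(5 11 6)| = 9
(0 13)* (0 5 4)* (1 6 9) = [13, 6, 2, 3, 0, 4, 9, 7, 8, 1, 10, 11, 12, 5] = (0 13 5 4)(1 6 9)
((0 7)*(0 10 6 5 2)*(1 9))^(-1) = ((0 7 10 6 5 2)(1 9))^(-1) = (0 2 5 6 10 7)(1 9)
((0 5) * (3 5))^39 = ((0 3 5))^39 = (5)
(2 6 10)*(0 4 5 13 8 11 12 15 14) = [4, 1, 6, 3, 5, 13, 10, 7, 11, 9, 2, 12, 15, 8, 0, 14] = (0 4 5 13 8 11 12 15 14)(2 6 10)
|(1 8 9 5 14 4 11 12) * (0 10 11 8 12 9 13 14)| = |(0 10 11 9 5)(1 12)(4 8 13 14)| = 20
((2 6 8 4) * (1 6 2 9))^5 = ((1 6 8 4 9))^5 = (9)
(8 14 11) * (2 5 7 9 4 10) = (2 5 7 9 4 10)(8 14 11) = [0, 1, 5, 3, 10, 7, 6, 9, 14, 4, 2, 8, 12, 13, 11]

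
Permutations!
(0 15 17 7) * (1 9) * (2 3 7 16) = (0 15 17 16 2 3 7)(1 9) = [15, 9, 3, 7, 4, 5, 6, 0, 8, 1, 10, 11, 12, 13, 14, 17, 2, 16]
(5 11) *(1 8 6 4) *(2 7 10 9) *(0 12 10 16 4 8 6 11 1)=(0 12 10 9 2 7 16 4)(1 6 8 11 5)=[12, 6, 7, 3, 0, 1, 8, 16, 11, 2, 9, 5, 10, 13, 14, 15, 4]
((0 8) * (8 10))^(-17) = (0 10 8)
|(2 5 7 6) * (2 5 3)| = |(2 3)(5 7 6)| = 6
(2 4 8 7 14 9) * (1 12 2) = (1 12 2 4 8 7 14 9) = [0, 12, 4, 3, 8, 5, 6, 14, 7, 1, 10, 11, 2, 13, 9]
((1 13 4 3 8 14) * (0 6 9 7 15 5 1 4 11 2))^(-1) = (0 2 11 13 1 5 15 7 9 6)(3 4 14 8)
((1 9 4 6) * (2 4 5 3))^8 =(1 9 5 3 2 4 6)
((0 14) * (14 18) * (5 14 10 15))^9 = (0 15)(5 18)(10 14)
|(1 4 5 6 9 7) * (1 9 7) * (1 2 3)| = 8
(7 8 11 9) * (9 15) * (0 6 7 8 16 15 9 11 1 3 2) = (0 6 7 16 15 11 9 8 1 3 2) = [6, 3, 0, 2, 4, 5, 7, 16, 1, 8, 10, 9, 12, 13, 14, 11, 15]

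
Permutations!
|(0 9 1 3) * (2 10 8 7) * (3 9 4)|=|(0 4 3)(1 9)(2 10 8 7)|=12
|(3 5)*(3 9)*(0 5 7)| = 5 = |(0 5 9 3 7)|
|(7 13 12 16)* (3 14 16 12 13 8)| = |(3 14 16 7 8)| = 5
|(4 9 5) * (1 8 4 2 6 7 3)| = |(1 8 4 9 5 2 6 7 3)| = 9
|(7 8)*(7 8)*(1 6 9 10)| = 4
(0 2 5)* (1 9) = (0 2 5)(1 9) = [2, 9, 5, 3, 4, 0, 6, 7, 8, 1]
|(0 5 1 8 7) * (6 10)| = |(0 5 1 8 7)(6 10)| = 10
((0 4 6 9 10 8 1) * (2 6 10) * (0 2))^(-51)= ((0 4 10 8 1 2 6 9))^(-51)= (0 2 10 9 1 4 6 8)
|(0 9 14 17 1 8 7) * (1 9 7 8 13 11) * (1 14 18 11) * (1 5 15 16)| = 10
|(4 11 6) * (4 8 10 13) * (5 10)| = 7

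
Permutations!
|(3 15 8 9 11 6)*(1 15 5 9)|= 15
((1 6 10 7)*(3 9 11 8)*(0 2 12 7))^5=(0 6 7 2 10 1 12)(3 9 11 8)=((0 2 12 7 1 6 10)(3 9 11 8))^5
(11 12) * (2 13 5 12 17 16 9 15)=[0, 1, 13, 3, 4, 12, 6, 7, 8, 15, 10, 17, 11, 5, 14, 2, 9, 16]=(2 13 5 12 11 17 16 9 15)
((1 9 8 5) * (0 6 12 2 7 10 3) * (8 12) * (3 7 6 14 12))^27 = (0 1 6 14 9 8 12 3 5 2)(7 10)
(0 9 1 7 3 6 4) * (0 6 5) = (0 9 1 7 3 5)(4 6) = [9, 7, 2, 5, 6, 0, 4, 3, 8, 1]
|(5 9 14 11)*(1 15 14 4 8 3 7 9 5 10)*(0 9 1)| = 11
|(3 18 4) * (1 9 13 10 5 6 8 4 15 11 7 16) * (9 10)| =|(1 10 5 6 8 4 3 18 15 11 7 16)(9 13)| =12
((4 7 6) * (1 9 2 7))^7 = ((1 9 2 7 6 4))^7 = (1 9 2 7 6 4)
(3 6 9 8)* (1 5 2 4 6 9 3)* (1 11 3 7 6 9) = (1 5 2 4 9 8 11 3)(6 7) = [0, 5, 4, 1, 9, 2, 7, 6, 11, 8, 10, 3]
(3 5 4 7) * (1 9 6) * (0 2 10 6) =(0 2 10 6 1 9)(3 5 4 7) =[2, 9, 10, 5, 7, 4, 1, 3, 8, 0, 6]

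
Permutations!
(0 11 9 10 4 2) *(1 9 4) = (0 11 4 2)(1 9 10) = [11, 9, 0, 3, 2, 5, 6, 7, 8, 10, 1, 4]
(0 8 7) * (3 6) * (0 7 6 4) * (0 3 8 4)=(0 4 3)(6 8)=[4, 1, 2, 0, 3, 5, 8, 7, 6]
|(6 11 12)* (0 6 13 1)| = 6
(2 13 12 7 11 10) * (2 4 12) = (2 13)(4 12 7 11 10) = [0, 1, 13, 3, 12, 5, 6, 11, 8, 9, 4, 10, 7, 2]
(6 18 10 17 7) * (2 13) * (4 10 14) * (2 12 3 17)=(2 13 12 3 17 7 6 18 14 4 10)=[0, 1, 13, 17, 10, 5, 18, 6, 8, 9, 2, 11, 3, 12, 4, 15, 16, 7, 14]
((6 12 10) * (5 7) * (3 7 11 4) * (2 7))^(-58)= (2 5 4)(3 7 11)(6 10 12)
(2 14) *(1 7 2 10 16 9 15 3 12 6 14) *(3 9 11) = (1 7 2)(3 12 6 14 10 16 11)(9 15) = [0, 7, 1, 12, 4, 5, 14, 2, 8, 15, 16, 3, 6, 13, 10, 9, 11]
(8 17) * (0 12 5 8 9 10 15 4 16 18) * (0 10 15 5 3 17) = [12, 1, 2, 17, 16, 8, 6, 7, 0, 15, 5, 11, 3, 13, 14, 4, 18, 9, 10] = (0 12 3 17 9 15 4 16 18 10 5 8)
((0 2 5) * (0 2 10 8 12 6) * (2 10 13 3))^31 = ((0 13 3 2 5 10 8 12 6))^31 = (0 5 6 2 12 3 8 13 10)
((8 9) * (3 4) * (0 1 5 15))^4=((0 1 5 15)(3 4)(8 9))^4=(15)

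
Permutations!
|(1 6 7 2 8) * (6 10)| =|(1 10 6 7 2 8)| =6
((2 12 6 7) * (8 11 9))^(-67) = (2 12 6 7)(8 9 11)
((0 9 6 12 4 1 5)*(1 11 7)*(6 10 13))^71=((0 9 10 13 6 12 4 11 7 1 5))^71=(0 12 5 6 1 13 7 10 11 9 4)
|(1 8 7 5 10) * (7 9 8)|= 4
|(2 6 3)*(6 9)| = |(2 9 6 3)| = 4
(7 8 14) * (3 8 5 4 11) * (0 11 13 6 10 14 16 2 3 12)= [11, 1, 3, 8, 13, 4, 10, 5, 16, 9, 14, 12, 0, 6, 7, 15, 2]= (0 11 12)(2 3 8 16)(4 13 6 10 14 7 5)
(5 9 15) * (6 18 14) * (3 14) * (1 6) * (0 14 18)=(0 14 1 6)(3 18)(5 9 15)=[14, 6, 2, 18, 4, 9, 0, 7, 8, 15, 10, 11, 12, 13, 1, 5, 16, 17, 3]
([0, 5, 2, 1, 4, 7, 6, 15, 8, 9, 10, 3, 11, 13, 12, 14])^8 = (15)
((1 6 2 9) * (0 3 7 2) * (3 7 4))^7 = ((0 7 2 9 1 6)(3 4))^7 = (0 7 2 9 1 6)(3 4)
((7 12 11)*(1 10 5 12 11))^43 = ((1 10 5 12)(7 11))^43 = (1 12 5 10)(7 11)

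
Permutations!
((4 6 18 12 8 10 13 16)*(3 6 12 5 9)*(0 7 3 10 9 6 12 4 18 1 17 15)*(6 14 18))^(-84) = ((0 7 3 12 8 9 10 13 16 6 1 17 15)(5 14 18))^(-84) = (18)(0 13 7 16 3 6 12 1 8 17 9 15 10)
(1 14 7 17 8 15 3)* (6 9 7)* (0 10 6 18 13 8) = (0 10 6 9 7 17)(1 14 18 13 8 15 3) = [10, 14, 2, 1, 4, 5, 9, 17, 15, 7, 6, 11, 12, 8, 18, 3, 16, 0, 13]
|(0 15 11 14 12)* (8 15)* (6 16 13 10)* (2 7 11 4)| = |(0 8 15 4 2 7 11 14 12)(6 16 13 10)| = 36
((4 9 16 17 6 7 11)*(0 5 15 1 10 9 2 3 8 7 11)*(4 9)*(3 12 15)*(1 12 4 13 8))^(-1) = (0 7 8 13 10 1 3 5)(2 4)(6 17 16 9 11)(12 15)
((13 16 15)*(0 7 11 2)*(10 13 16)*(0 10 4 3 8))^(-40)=(16)(0 13 7 4 11 3 2 8 10)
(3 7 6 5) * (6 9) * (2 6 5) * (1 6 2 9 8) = (1 6 9 5 3 7 8) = [0, 6, 2, 7, 4, 3, 9, 8, 1, 5]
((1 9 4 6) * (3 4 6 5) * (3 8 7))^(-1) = (1 6 9)(3 7 8 5 4)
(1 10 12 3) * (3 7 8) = [0, 10, 2, 1, 4, 5, 6, 8, 3, 9, 12, 11, 7] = (1 10 12 7 8 3)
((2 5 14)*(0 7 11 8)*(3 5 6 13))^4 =(2 5 13)(3 6 14)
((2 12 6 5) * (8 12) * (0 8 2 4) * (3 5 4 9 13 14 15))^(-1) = (0 4 6 12 8)(3 15 14 13 9 5)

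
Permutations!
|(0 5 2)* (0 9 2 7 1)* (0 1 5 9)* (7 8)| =|(0 9 2)(5 8 7)| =3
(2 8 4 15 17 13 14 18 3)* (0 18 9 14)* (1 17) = [18, 17, 8, 2, 15, 5, 6, 7, 4, 14, 10, 11, 12, 0, 9, 1, 16, 13, 3] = (0 18 3 2 8 4 15 1 17 13)(9 14)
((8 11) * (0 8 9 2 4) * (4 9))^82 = (0 11)(4 8)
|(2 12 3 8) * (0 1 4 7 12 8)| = |(0 1 4 7 12 3)(2 8)| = 6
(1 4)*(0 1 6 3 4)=(0 1)(3 4 6)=[1, 0, 2, 4, 6, 5, 3]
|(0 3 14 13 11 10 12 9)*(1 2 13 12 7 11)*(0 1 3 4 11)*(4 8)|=42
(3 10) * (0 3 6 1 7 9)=[3, 7, 2, 10, 4, 5, 1, 9, 8, 0, 6]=(0 3 10 6 1 7 9)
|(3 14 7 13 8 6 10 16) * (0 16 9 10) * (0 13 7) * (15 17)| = |(0 16 3 14)(6 13 8)(9 10)(15 17)| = 12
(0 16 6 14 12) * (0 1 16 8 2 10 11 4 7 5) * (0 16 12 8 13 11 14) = (0 13 11 4 7 5 16 6)(1 12)(2 10 14 8) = [13, 12, 10, 3, 7, 16, 0, 5, 2, 9, 14, 4, 1, 11, 8, 15, 6]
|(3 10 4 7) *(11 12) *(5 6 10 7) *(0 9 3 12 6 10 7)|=12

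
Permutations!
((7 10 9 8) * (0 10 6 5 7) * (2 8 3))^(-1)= ((0 10 9 3 2 8)(5 7 6))^(-1)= (0 8 2 3 9 10)(5 6 7)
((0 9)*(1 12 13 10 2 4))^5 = (0 9)(1 4 2 10 13 12)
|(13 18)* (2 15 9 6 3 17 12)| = 14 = |(2 15 9 6 3 17 12)(13 18)|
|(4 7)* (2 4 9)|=|(2 4 7 9)|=4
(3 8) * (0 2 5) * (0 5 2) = (3 8) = [0, 1, 2, 8, 4, 5, 6, 7, 3]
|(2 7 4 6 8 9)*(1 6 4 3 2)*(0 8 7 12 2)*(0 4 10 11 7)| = |(0 8 9 1 6)(2 12)(3 4 10 11 7)| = 10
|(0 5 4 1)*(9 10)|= 4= |(0 5 4 1)(9 10)|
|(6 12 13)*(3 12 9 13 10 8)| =|(3 12 10 8)(6 9 13)| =12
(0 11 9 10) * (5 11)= (0 5 11 9 10)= [5, 1, 2, 3, 4, 11, 6, 7, 8, 10, 0, 9]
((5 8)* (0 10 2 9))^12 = ((0 10 2 9)(5 8))^12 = (10)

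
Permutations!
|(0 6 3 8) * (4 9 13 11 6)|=8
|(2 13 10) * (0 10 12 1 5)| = 7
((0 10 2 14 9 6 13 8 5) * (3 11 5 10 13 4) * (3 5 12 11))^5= ((0 13 8 10 2 14 9 6 4 5)(11 12))^5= (0 14)(2 5)(4 10)(6 8)(9 13)(11 12)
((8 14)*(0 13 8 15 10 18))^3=(0 14 18 8 10 13 15)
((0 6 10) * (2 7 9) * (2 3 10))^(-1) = (0 10 3 9 7 2 6)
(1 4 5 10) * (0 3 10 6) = (0 3 10 1 4 5 6) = [3, 4, 2, 10, 5, 6, 0, 7, 8, 9, 1]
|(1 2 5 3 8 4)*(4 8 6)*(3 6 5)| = 6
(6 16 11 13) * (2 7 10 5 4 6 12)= (2 7 10 5 4 6 16 11 13 12)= [0, 1, 7, 3, 6, 4, 16, 10, 8, 9, 5, 13, 2, 12, 14, 15, 11]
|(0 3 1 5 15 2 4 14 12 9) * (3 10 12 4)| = 20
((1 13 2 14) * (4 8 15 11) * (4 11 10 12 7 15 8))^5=(1 13 2 14)(7 15 10 12)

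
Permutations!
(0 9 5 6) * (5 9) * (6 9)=(0 5 9 6)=[5, 1, 2, 3, 4, 9, 0, 7, 8, 6]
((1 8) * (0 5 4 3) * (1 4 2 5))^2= ((0 1 8 4 3)(2 5))^2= (0 8 3 1 4)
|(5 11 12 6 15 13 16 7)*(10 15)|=9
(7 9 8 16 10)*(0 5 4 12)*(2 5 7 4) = (0 7 9 8 16 10 4 12)(2 5) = [7, 1, 5, 3, 12, 2, 6, 9, 16, 8, 4, 11, 0, 13, 14, 15, 10]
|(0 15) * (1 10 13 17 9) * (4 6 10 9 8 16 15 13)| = |(0 13 17 8 16 15)(1 9)(4 6 10)| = 6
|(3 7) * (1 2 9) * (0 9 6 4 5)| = 14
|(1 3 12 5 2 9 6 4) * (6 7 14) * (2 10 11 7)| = |(1 3 12 5 10 11 7 14 6 4)(2 9)| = 10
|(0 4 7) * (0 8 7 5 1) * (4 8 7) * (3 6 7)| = |(0 8 4 5 1)(3 6 7)| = 15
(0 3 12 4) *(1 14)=(0 3 12 4)(1 14)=[3, 14, 2, 12, 0, 5, 6, 7, 8, 9, 10, 11, 4, 13, 1]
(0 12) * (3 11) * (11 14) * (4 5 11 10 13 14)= [12, 1, 2, 4, 5, 11, 6, 7, 8, 9, 13, 3, 0, 14, 10]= (0 12)(3 4 5 11)(10 13 14)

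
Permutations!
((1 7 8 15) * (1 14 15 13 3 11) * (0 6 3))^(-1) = (0 13 8 7 1 11 3 6)(14 15)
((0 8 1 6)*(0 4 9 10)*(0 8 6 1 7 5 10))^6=(0 4)(5 8)(6 9)(7 10)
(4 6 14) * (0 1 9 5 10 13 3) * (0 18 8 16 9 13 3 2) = (0 1 13 2)(3 18 8 16 9 5 10)(4 6 14) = [1, 13, 0, 18, 6, 10, 14, 7, 16, 5, 3, 11, 12, 2, 4, 15, 9, 17, 8]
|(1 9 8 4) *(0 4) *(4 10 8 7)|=12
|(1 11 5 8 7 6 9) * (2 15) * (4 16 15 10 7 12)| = 13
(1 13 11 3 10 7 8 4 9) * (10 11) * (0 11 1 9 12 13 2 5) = (0 11 3 1 2 5)(4 12 13 10 7 8) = [11, 2, 5, 1, 12, 0, 6, 8, 4, 9, 7, 3, 13, 10]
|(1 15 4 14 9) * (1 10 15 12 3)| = 15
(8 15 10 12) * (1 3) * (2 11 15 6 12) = (1 3)(2 11 15 10)(6 12 8) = [0, 3, 11, 1, 4, 5, 12, 7, 6, 9, 2, 15, 8, 13, 14, 10]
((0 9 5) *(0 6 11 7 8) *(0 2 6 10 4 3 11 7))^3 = ((0 9 5 10 4 3 11)(2 6 7 8))^3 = (0 10 11 5 3 9 4)(2 8 7 6)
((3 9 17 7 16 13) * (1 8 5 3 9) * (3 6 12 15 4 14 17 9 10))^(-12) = ((1 8 5 6 12 15 4 14 17 7 16 13 10 3))^(-12) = (1 5 12 4 17 16 10)(3 8 6 15 14 7 13)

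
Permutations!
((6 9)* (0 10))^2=((0 10)(6 9))^2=(10)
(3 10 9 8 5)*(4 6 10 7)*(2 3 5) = (2 3 7 4 6 10 9 8) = [0, 1, 3, 7, 6, 5, 10, 4, 2, 8, 9]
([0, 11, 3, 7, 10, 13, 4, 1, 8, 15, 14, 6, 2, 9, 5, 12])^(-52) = [0, 10, 11, 6, 13, 12, 5, 4, 8, 3, 9, 14, 1, 2, 15, 7]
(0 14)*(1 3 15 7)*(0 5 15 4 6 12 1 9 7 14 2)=(0 2)(1 3 4 6 12)(5 15 14)(7 9)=[2, 3, 0, 4, 6, 15, 12, 9, 8, 7, 10, 11, 1, 13, 5, 14]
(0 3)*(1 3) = (0 1 3) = [1, 3, 2, 0]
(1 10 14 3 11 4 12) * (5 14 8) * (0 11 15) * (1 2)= (0 11 4 12 2 1 10 8 5 14 3 15)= [11, 10, 1, 15, 12, 14, 6, 7, 5, 9, 8, 4, 2, 13, 3, 0]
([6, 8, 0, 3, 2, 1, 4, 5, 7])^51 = (0 2 4 6)(1 5 7 8)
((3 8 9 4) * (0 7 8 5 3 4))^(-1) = (0 9 8 7)(3 5)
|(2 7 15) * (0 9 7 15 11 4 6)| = 6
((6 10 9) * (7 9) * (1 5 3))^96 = (10)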